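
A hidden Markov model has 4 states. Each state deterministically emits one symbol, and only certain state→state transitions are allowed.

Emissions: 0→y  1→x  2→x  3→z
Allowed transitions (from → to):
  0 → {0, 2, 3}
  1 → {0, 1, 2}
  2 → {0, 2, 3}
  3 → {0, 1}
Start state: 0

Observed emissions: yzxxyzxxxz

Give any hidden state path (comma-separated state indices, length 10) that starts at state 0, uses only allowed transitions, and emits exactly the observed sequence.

  [0] y  {0}  => 0  start
  [1] z  {3}  => 3  0->3 ok
  [2] x  {1,2}  => 1  3->1 ok
  [3] x  {1,2}  => 1  1->1 ok
  [4] y  {0}  => 0  1->0 ok
  [5] z  {3}  => 3  0->3 ok
  [6] x  {1,2}  => 1  3->1 ok
  [7] x  {1,2}  => 1  1->1 ok
  [8] x  {1,2}  => 2  1->2 ok
  [9] z  {3}  => 3  2->3 ok

0,3,1,1,0,3,1,1,2,3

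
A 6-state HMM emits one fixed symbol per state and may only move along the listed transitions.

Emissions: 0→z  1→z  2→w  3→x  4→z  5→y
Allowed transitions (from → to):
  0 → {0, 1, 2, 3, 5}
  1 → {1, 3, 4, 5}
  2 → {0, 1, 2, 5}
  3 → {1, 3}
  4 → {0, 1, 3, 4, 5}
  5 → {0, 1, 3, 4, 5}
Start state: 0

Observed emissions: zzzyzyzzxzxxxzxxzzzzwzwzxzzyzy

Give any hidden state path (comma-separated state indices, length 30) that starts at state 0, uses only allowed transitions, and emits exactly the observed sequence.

  pos 0: z in {0,1,4}, choose 0; start
  pos 1: z in {0,1,4}, choose 1; 0->1 ok
  pos 2: z in {0,1,4}, choose 1; 1->1 ok
  pos 3: y in {5}, choose 5; 1->5 ok
  pos 4: z in {0,1,4}, choose 0; 5->0 ok
  pos 5: y in {5}, choose 5; 0->5 ok
  pos 6: z in {0,1,4}, choose 4; 5->4 ok
  pos 7: z in {0,1,4}, choose 1; 4->1 ok
  pos 8: x in {3}, choose 3; 1->3 ok
  pos 9: z in {0,1,4}, choose 1; 3->1 ok
  pos 10: x in {3}, choose 3; 1->3 ok
  pos 11: x in {3}, choose 3; 3->3 ok
  pos 12: x in {3}, choose 3; 3->3 ok
  pos 13: z in {0,1,4}, choose 1; 3->1 ok
  pos 14: x in {3}, choose 3; 1->3 ok
  pos 15: x in {3}, choose 3; 3->3 ok
  pos 16: z in {0,1,4}, choose 1; 3->1 ok
  pos 17: z in {0,1,4}, choose 1; 1->1 ok
  pos 18: z in {0,1,4}, choose 4; 1->4 ok
  pos 19: z in {0,1,4}, choose 0; 4->0 ok
  pos 20: w in {2}, choose 2; 0->2 ok
  pos 21: z in {0,1,4}, choose 0; 2->0 ok
  pos 22: w in {2}, choose 2; 0->2 ok
  pos 23: z in {0,1,4}, choose 1; 2->1 ok
  pos 24: x in {3}, choose 3; 1->3 ok
  pos 25: z in {0,1,4}, choose 1; 3->1 ok
  pos 26: z in {0,1,4}, choose 4; 1->4 ok
  pos 27: y in {5}, choose 5; 4->5 ok
  pos 28: z in {0,1,4}, choose 4; 5->4 ok
  pos 29: y in {5}, choose 5; 4->5 ok

0,1,1,5,0,5,4,1,3,1,3,3,3,1,3,3,1,1,4,0,2,0,2,1,3,1,4,5,4,5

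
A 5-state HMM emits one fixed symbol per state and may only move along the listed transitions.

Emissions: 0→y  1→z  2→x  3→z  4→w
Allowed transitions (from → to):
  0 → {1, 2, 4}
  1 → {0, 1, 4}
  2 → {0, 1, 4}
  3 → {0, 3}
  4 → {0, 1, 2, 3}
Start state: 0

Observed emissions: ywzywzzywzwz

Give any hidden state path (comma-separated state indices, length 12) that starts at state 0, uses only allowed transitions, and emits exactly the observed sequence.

  [0] y  {0}  => 0  start
  [1] w  {4}  => 4  0->4 ok
  [2] z  {1,3}  => 1  4->1 ok
  [3] y  {0}  => 0  1->0 ok
  [4] w  {4}  => 4  0->4 ok
  [5] z  {1,3}  => 3  4->3 ok
  [6] z  {1,3}  => 3  3->3 ok
  [7] y  {0}  => 0  3->0 ok
  [8] w  {4}  => 4  0->4 ok
  [9] z  {1,3}  => 1  4->1 ok
  [10] w  {4}  => 4  1->4 ok
  [11] z  {1,3}  => 3  4->3 ok

0,4,1,0,4,3,3,0,4,1,4,3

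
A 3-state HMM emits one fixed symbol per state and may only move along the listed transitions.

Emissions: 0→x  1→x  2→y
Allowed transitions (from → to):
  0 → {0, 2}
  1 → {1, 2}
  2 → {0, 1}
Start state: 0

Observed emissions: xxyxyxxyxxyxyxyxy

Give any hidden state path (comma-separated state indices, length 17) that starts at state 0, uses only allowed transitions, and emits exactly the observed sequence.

  pos 0: x in {0,1}, choose 0; start
  pos 1: x in {0,1}, choose 0; 0->0 ok
  pos 2: y in {2}, choose 2; 0->2 ok
  pos 3: x in {0,1}, choose 0; 2->0 ok
  pos 4: y in {2}, choose 2; 0->2 ok
  pos 5: x in {0,1}, choose 1; 2->1 ok
  pos 6: x in {0,1}, choose 1; 1->1 ok
  pos 7: y in {2}, choose 2; 1->2 ok
  pos 8: x in {0,1}, choose 1; 2->1 ok
  pos 9: x in {0,1}, choose 1; 1->1 ok
  pos 10: y in {2}, choose 2; 1->2 ok
  pos 11: x in {0,1}, choose 0; 2->0 ok
  pos 12: y in {2}, choose 2; 0->2 ok
  pos 13: x in {0,1}, choose 1; 2->1 ok
  pos 14: y in {2}, choose 2; 1->2 ok
  pos 15: x in {0,1}, choose 1; 2->1 ok
  pos 16: y in {2}, choose 2; 1->2 ok

0,0,2,0,2,1,1,2,1,1,2,0,2,1,2,1,2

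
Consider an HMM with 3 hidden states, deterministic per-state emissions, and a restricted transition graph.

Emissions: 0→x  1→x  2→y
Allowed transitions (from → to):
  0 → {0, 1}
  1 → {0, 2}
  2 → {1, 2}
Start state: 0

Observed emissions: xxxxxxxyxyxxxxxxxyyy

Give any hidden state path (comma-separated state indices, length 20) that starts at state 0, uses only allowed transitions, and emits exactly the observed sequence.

0,0,1,0,0,0,1,2,1,2,1,0,1,0,0,0,1,2,2,2

  pos 0: x in {0,1}, choose 0; start
  pos 1: x in {0,1}, choose 0; 0->0 ok
  pos 2: x in {0,1}, choose 1; 0->1 ok
  pos 3: x in {0,1}, choose 0; 1->0 ok
  pos 4: x in {0,1}, choose 0; 0->0 ok
  pos 5: x in {0,1}, choose 0; 0->0 ok
  pos 6: x in {0,1}, choose 1; 0->1 ok
  pos 7: y in {2}, choose 2; 1->2 ok
  pos 8: x in {0,1}, choose 1; 2->1 ok
  pos 9: y in {2}, choose 2; 1->2 ok
  pos 10: x in {0,1}, choose 1; 2->1 ok
  pos 11: x in {0,1}, choose 0; 1->0 ok
  pos 12: x in {0,1}, choose 1; 0->1 ok
  pos 13: x in {0,1}, choose 0; 1->0 ok
  pos 14: x in {0,1}, choose 0; 0->0 ok
  pos 15: x in {0,1}, choose 0; 0->0 ok
  pos 16: x in {0,1}, choose 1; 0->1 ok
  pos 17: y in {2}, choose 2; 1->2 ok
  pos 18: y in {2}, choose 2; 2->2 ok
  pos 19: y in {2}, choose 2; 2->2 ok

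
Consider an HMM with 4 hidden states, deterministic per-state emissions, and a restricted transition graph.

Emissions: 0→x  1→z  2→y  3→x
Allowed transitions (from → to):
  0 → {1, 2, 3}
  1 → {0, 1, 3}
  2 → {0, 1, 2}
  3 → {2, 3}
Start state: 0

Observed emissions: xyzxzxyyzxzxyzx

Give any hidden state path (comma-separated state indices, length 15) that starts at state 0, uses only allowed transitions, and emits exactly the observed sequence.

  pos 0: x in {0,3}, choose 0; start
  pos 1: y in {2}, choose 2; 0->2 ok
  pos 2: z in {1}, choose 1; 2->1 ok
  pos 3: x in {0,3}, choose 0; 1->0 ok
  pos 4: z in {1}, choose 1; 0->1 ok
  pos 5: x in {0,3}, choose 0; 1->0 ok
  pos 6: y in {2}, choose 2; 0->2 ok
  pos 7: y in {2}, choose 2; 2->2 ok
  pos 8: z in {1}, choose 1; 2->1 ok
  pos 9: x in {0,3}, choose 0; 1->0 ok
  pos 10: z in {1}, choose 1; 0->1 ok
  pos 11: x in {0,3}, choose 3; 1->3 ok
  pos 12: y in {2}, choose 2; 3->2 ok
  pos 13: z in {1}, choose 1; 2->1 ok
  pos 14: x in {0,3}, choose 0; 1->0 ok

0,2,1,0,1,0,2,2,1,0,1,3,2,1,0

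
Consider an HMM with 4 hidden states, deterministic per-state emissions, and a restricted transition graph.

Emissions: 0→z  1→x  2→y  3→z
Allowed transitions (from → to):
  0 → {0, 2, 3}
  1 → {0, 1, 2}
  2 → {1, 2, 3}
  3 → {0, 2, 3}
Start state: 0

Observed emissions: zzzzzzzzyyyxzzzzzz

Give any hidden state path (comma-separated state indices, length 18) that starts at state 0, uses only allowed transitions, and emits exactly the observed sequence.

0,3,0,3,3,0,0,3,2,2,2,1,0,0,0,0,3,0

  0: obs=z cand={0,3} pick 0 [start]
  1: obs=z cand={0,3} pick 3 [0->3 ok]
  2: obs=z cand={0,3} pick 0 [3->0 ok]
  3: obs=z cand={0,3} pick 3 [0->3 ok]
  4: obs=z cand={0,3} pick 3 [3->3 ok]
  5: obs=z cand={0,3} pick 0 [3->0 ok]
  6: obs=z cand={0,3} pick 0 [0->0 ok]
  7: obs=z cand={0,3} pick 3 [0->3 ok]
  8: obs=y cand={2} pick 2 [3->2 ok]
  9: obs=y cand={2} pick 2 [2->2 ok]
  10: obs=y cand={2} pick 2 [2->2 ok]
  11: obs=x cand={1} pick 1 [2->1 ok]
  12: obs=z cand={0,3} pick 0 [1->0 ok]
  13: obs=z cand={0,3} pick 0 [0->0 ok]
  14: obs=z cand={0,3} pick 0 [0->0 ok]
  15: obs=z cand={0,3} pick 0 [0->0 ok]
  16: obs=z cand={0,3} pick 3 [0->3 ok]
  17: obs=z cand={0,3} pick 0 [3->0 ok]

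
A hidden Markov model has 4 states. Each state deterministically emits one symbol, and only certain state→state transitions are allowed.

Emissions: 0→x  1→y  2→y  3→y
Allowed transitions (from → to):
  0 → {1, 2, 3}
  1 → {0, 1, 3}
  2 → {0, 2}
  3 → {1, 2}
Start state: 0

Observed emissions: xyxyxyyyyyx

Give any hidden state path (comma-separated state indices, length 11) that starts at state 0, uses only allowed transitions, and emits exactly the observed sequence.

  pos 0: x in {0}, choose 0; start
  pos 1: y in {1,2,3}, choose 2; 0->2 ok
  pos 2: x in {0}, choose 0; 2->0 ok
  pos 3: y in {1,2,3}, choose 1; 0->1 ok
  pos 4: x in {0}, choose 0; 1->0 ok
  pos 5: y in {1,2,3}, choose 3; 0->3 ok
  pos 6: y in {1,2,3}, choose 1; 3->1 ok
  pos 7: y in {1,2,3}, choose 3; 1->3 ok
  pos 8: y in {1,2,3}, choose 2; 3->2 ok
  pos 9: y in {1,2,3}, choose 2; 2->2 ok
  pos 10: x in {0}, choose 0; 2->0 ok

0,2,0,1,0,3,1,3,2,2,0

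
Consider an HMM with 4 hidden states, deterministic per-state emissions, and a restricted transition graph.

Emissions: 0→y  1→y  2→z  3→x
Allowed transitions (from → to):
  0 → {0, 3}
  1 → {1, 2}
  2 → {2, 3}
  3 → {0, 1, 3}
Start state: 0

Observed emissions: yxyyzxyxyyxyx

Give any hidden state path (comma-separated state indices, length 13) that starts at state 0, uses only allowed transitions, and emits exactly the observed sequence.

  t0 'y' -> {0,1}, take 0 (start)
  t1 'x' -> {3}, take 3 (0->3 ok)
  t2 'y' -> {0,1}, take 1 (3->1 ok)
  t3 'y' -> {0,1}, take 1 (1->1 ok)
  t4 'z' -> {2}, take 2 (1->2 ok)
  t5 'x' -> {3}, take 3 (2->3 ok)
  t6 'y' -> {0,1}, take 0 (3->0 ok)
  t7 'x' -> {3}, take 3 (0->3 ok)
  t8 'y' -> {0,1}, take 0 (3->0 ok)
  t9 'y' -> {0,1}, take 0 (0->0 ok)
  t10 'x' -> {3}, take 3 (0->3 ok)
  t11 'y' -> {0,1}, take 0 (3->0 ok)
  t12 'x' -> {3}, take 3 (0->3 ok)

0,3,1,1,2,3,0,3,0,0,3,0,3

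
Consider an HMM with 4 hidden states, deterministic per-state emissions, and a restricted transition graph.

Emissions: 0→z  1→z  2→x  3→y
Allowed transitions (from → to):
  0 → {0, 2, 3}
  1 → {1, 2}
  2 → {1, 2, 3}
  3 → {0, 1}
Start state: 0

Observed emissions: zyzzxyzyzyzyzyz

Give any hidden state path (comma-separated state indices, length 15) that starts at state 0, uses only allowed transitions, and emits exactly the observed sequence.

  t0 'z' -> {0,1}, take 0 (start)
  t1 'y' -> {3}, take 3 (0->3 ok)
  t2 'z' -> {0,1}, take 1 (3->1 ok)
  t3 'z' -> {0,1}, take 1 (1->1 ok)
  t4 'x' -> {2}, take 2 (1->2 ok)
  t5 'y' -> {3}, take 3 (2->3 ok)
  t6 'z' -> {0,1}, take 0 (3->0 ok)
  t7 'y' -> {3}, take 3 (0->3 ok)
  t8 'z' -> {0,1}, take 0 (3->0 ok)
  t9 'y' -> {3}, take 3 (0->3 ok)
  t10 'z' -> {0,1}, take 0 (3->0 ok)
  t11 'y' -> {3}, take 3 (0->3 ok)
  t12 'z' -> {0,1}, take 0 (3->0 ok)
  t13 'y' -> {3}, take 3 (0->3 ok)
  t14 'z' -> {0,1}, take 0 (3->0 ok)

0,3,1,1,2,3,0,3,0,3,0,3,0,3,0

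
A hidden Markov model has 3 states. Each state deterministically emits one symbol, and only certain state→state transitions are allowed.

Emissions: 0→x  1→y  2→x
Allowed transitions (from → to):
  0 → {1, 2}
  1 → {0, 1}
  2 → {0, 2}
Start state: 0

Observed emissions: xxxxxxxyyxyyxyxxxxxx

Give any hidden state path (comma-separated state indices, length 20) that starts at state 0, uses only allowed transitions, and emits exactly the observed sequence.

  t0 'x' -> {0,2}, take 0 (start)
  t1 'x' -> {0,2}, take 2 (0->2 ok)
  t2 'x' -> {0,2}, take 0 (2->0 ok)
  t3 'x' -> {0,2}, take 2 (0->2 ok)
  t4 'x' -> {0,2}, take 2 (2->2 ok)
  t5 'x' -> {0,2}, take 2 (2->2 ok)
  t6 'x' -> {0,2}, take 0 (2->0 ok)
  t7 'y' -> {1}, take 1 (0->1 ok)
  t8 'y' -> {1}, take 1 (1->1 ok)
  t9 'x' -> {0,2}, take 0 (1->0 ok)
  t10 'y' -> {1}, take 1 (0->1 ok)
  t11 'y' -> {1}, take 1 (1->1 ok)
  t12 'x' -> {0,2}, take 0 (1->0 ok)
  t13 'y' -> {1}, take 1 (0->1 ok)
  t14 'x' -> {0,2}, take 0 (1->0 ok)
  t15 'x' -> {0,2}, take 2 (0->2 ok)
  t16 'x' -> {0,2}, take 2 (2->2 ok)
  t17 'x' -> {0,2}, take 2 (2->2 ok)
  t18 'x' -> {0,2}, take 2 (2->2 ok)
  t19 'x' -> {0,2}, take 2 (2->2 ok)

0,2,0,2,2,2,0,1,1,0,1,1,0,1,0,2,2,2,2,2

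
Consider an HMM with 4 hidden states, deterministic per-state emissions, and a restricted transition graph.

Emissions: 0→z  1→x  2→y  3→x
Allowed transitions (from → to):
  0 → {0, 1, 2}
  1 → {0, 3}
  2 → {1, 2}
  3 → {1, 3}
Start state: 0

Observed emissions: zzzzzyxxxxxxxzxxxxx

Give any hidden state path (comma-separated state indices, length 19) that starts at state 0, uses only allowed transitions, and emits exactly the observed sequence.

  [0] z  {0}  => 0  start
  [1] z  {0}  => 0  0->0 ok
  [2] z  {0}  => 0  0->0 ok
  [3] z  {0}  => 0  0->0 ok
  [4] z  {0}  => 0  0->0 ok
  [5] y  {2}  => 2  0->2 ok
  [6] x  {1,3}  => 1  2->1 ok
  [7] x  {1,3}  => 3  1->3 ok
  [8] x  {1,3}  => 3  3->3 ok
  [9] x  {1,3}  => 3  3->3 ok
  [10] x  {1,3}  => 3  3->3 ok
  [11] x  {1,3}  => 3  3->3 ok
  [12] x  {1,3}  => 1  3->1 ok
  [13] z  {0}  => 0  1->0 ok
  [14] x  {1,3}  => 1  0->1 ok
  [15] x  {1,3}  => 3  1->3 ok
  [16] x  {1,3}  => 1  3->1 ok
  [17] x  {1,3}  => 3  1->3 ok
  [18] x  {1,3}  => 3  3->3 ok

0,0,0,0,0,2,1,3,3,3,3,3,1,0,1,3,1,3,3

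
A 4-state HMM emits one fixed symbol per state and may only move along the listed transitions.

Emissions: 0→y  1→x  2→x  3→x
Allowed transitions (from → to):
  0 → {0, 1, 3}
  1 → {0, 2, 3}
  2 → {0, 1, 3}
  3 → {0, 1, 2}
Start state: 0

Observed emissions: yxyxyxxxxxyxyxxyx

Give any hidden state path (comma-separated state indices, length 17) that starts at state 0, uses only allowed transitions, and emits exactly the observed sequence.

  [0] y  {0}  => 0  start
  [1] x  {1,2,3}  => 1  0->1 ok
  [2] y  {0}  => 0  1->0 ok
  [3] x  {1,2,3}  => 3  0->3 ok
  [4] y  {0}  => 0  3->0 ok
  [5] x  {1,2,3}  => 1  0->1 ok
  [6] x  {1,2,3}  => 3  1->3 ok
  [7] x  {1,2,3}  => 2  3->2 ok
  [8] x  {1,2,3}  => 1  2->1 ok
  [9] x  {1,2,3}  => 3  1->3 ok
  [10] y  {0}  => 0  3->0 ok
  [11] x  {1,2,3}  => 3  0->3 ok
  [12] y  {0}  => 0  3->0 ok
  [13] x  {1,2,3}  => 1  0->1 ok
  [14] x  {1,2,3}  => 2  1->2 ok
  [15] y  {0}  => 0  2->0 ok
  [16] x  {1,2,3}  => 1  0->1 ok

0,1,0,3,0,1,3,2,1,3,0,3,0,1,2,0,1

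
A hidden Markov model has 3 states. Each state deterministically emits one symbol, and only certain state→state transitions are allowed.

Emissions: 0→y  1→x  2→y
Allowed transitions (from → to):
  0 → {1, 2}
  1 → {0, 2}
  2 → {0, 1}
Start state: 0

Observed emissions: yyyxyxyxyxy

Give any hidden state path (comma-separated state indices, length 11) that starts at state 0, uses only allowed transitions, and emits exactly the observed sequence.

  [0] y  {0,2}  => 0  start
  [1] y  {0,2}  => 2  0->2 ok
  [2] y  {0,2}  => 0  2->0 ok
  [3] x  {1}  => 1  0->1 ok
  [4] y  {0,2}  => 0  1->0 ok
  [5] x  {1}  => 1  0->1 ok
  [6] y  {0,2}  => 2  1->2 ok
  [7] x  {1}  => 1  2->1 ok
  [8] y  {0,2}  => 0  1->0 ok
  [9] x  {1}  => 1  0->1 ok
  [10] y  {0,2}  => 0  1->0 ok

0,2,0,1,0,1,2,1,0,1,0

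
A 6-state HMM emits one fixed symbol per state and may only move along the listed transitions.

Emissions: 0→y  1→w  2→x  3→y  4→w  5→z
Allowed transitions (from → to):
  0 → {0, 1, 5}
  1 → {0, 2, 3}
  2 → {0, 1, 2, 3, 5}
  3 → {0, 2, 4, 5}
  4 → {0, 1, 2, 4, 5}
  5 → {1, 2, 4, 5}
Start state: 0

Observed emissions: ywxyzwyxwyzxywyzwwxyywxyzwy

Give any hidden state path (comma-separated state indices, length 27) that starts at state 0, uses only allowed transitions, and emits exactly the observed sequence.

  [0] y  {0,3}  => 0  start
  [1] w  {1,4}  => 1  0->1 ok
  [2] x  {2}  => 2  1->2 ok
  [3] y  {0,3}  => 3  2->3 ok
  [4] z  {5}  => 5  3->5 ok
  [5] w  {1,4}  => 1  5->1 ok
  [6] y  {0,3}  => 3  1->3 ok
  [7] x  {2}  => 2  3->2 ok
  [8] w  {1,4}  => 1  2->1 ok
  [9] y  {0,3}  => 3  1->3 ok
  [10] z  {5}  => 5  3->5 ok
  [11] x  {2}  => 2  5->2 ok
  [12] y  {0,3}  => 0  2->0 ok
  [13] w  {1,4}  => 1  0->1 ok
  [14] y  {0,3}  => 0  1->0 ok
  [15] z  {5}  => 5  0->5 ok
  [16] w  {1,4}  => 4  5->4 ok
  [17] w  {1,4}  => 1  4->1 ok
  [18] x  {2}  => 2  1->2 ok
  [19] y  {0,3}  => 3  2->3 ok
  [20] y  {0,3}  => 0  3->0 ok
  [21] w  {1,4}  => 1  0->1 ok
  [22] x  {2}  => 2  1->2 ok
  [23] y  {0,3}  => 0  2->0 ok
  [24] z  {5}  => 5  0->5 ok
  [25] w  {1,4}  => 4  5->4 ok
  [26] y  {0,3}  => 0  4->0 ok

0,1,2,3,5,1,3,2,1,3,5,2,0,1,0,5,4,1,2,3,0,1,2,0,5,4,0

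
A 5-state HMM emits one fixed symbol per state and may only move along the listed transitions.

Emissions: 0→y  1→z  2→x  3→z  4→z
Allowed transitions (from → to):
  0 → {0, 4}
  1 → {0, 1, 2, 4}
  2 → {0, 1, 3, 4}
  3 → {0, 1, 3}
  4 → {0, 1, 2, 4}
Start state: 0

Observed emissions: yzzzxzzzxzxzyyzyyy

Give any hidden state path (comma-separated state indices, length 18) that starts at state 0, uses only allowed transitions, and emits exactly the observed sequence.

  t0 'y' -> {0}, take 0 (start)
  t1 'z' -> {1,3,4}, take 4 (0->4 ok)
  t2 'z' -> {1,3,4}, take 1 (4->1 ok)
  t3 'z' -> {1,3,4}, take 4 (1->4 ok)
  t4 'x' -> {2}, take 2 (4->2 ok)
  t5 'z' -> {1,3,4}, take 4 (2->4 ok)
  t6 'z' -> {1,3,4}, take 4 (4->4 ok)
  t7 'z' -> {1,3,4}, take 1 (4->1 ok)
  t8 'x' -> {2}, take 2 (1->2 ok)
  t9 'z' -> {1,3,4}, take 4 (2->4 ok)
  t10 'x' -> {2}, take 2 (4->2 ok)
  t11 'z' -> {1,3,4}, take 3 (2->3 ok)
  t12 'y' -> {0}, take 0 (3->0 ok)
  t13 'y' -> {0}, take 0 (0->0 ok)
  t14 'z' -> {1,3,4}, take 4 (0->4 ok)
  t15 'y' -> {0}, take 0 (4->0 ok)
  t16 'y' -> {0}, take 0 (0->0 ok)
  t17 'y' -> {0}, take 0 (0->0 ok)

0,4,1,4,2,4,4,1,2,4,2,3,0,0,4,0,0,0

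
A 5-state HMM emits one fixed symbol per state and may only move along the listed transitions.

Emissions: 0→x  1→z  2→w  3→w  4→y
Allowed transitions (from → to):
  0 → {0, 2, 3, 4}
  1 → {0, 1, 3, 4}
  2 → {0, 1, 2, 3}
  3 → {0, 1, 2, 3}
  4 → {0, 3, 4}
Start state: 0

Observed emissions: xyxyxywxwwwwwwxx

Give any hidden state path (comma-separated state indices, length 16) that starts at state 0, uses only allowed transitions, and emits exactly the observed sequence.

0,4,0,4,0,4,3,0,3,2,2,2,3,2,0,0

  0: obs=x cand={0} pick 0 [start]
  1: obs=y cand={4} pick 4 [0->4 ok]
  2: obs=x cand={0} pick 0 [4->0 ok]
  3: obs=y cand={4} pick 4 [0->4 ok]
  4: obs=x cand={0} pick 0 [4->0 ok]
  5: obs=y cand={4} pick 4 [0->4 ok]
  6: obs=w cand={2,3} pick 3 [4->3 ok]
  7: obs=x cand={0} pick 0 [3->0 ok]
  8: obs=w cand={2,3} pick 3 [0->3 ok]
  9: obs=w cand={2,3} pick 2 [3->2 ok]
  10: obs=w cand={2,3} pick 2 [2->2 ok]
  11: obs=w cand={2,3} pick 2 [2->2 ok]
  12: obs=w cand={2,3} pick 3 [2->3 ok]
  13: obs=w cand={2,3} pick 2 [3->2 ok]
  14: obs=x cand={0} pick 0 [2->0 ok]
  15: obs=x cand={0} pick 0 [0->0 ok]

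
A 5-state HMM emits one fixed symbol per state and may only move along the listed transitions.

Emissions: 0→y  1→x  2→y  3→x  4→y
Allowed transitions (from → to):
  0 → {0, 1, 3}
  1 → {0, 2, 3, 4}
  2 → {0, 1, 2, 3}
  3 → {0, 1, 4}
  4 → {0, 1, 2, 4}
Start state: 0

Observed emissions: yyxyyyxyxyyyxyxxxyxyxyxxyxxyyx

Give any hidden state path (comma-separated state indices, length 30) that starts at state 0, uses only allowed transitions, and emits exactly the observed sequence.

0,0,3,4,0,0,3,4,1,4,4,0,1,2,3,1,3,4,1,2,3,4,1,3,4,1,3,4,0,3

  [0] y  {0,2,4}  => 0  start
  [1] y  {0,2,4}  => 0  0->0 ok
  [2] x  {1,3}  => 3  0->3 ok
  [3] y  {0,2,4}  => 4  3->4 ok
  [4] y  {0,2,4}  => 0  4->0 ok
  [5] y  {0,2,4}  => 0  0->0 ok
  [6] x  {1,3}  => 3  0->3 ok
  [7] y  {0,2,4}  => 4  3->4 ok
  [8] x  {1,3}  => 1  4->1 ok
  [9] y  {0,2,4}  => 4  1->4 ok
  [10] y  {0,2,4}  => 4  4->4 ok
  [11] y  {0,2,4}  => 0  4->0 ok
  [12] x  {1,3}  => 1  0->1 ok
  [13] y  {0,2,4}  => 2  1->2 ok
  [14] x  {1,3}  => 3  2->3 ok
  [15] x  {1,3}  => 1  3->1 ok
  [16] x  {1,3}  => 3  1->3 ok
  [17] y  {0,2,4}  => 4  3->4 ok
  [18] x  {1,3}  => 1  4->1 ok
  [19] y  {0,2,4}  => 2  1->2 ok
  [20] x  {1,3}  => 3  2->3 ok
  [21] y  {0,2,4}  => 4  3->4 ok
  [22] x  {1,3}  => 1  4->1 ok
  [23] x  {1,3}  => 3  1->3 ok
  [24] y  {0,2,4}  => 4  3->4 ok
  [25] x  {1,3}  => 1  4->1 ok
  [26] x  {1,3}  => 3  1->3 ok
  [27] y  {0,2,4}  => 4  3->4 ok
  [28] y  {0,2,4}  => 0  4->0 ok
  [29] x  {1,3}  => 3  0->3 ok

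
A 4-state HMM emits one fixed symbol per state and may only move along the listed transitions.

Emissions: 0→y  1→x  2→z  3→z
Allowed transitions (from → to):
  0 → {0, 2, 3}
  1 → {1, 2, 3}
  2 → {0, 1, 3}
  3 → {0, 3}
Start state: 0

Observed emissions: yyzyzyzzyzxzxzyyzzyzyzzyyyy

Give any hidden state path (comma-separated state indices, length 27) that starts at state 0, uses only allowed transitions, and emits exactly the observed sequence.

0,0,3,0,3,0,2,3,0,2,1,2,1,3,0,0,3,3,0,3,0,2,3,0,0,0,0

  [0] y  {0}  => 0  start
  [1] y  {0}  => 0  0->0 ok
  [2] z  {2,3}  => 3  0->3 ok
  [3] y  {0}  => 0  3->0 ok
  [4] z  {2,3}  => 3  0->3 ok
  [5] y  {0}  => 0  3->0 ok
  [6] z  {2,3}  => 2  0->2 ok
  [7] z  {2,3}  => 3  2->3 ok
  [8] y  {0}  => 0  3->0 ok
  [9] z  {2,3}  => 2  0->2 ok
  [10] x  {1}  => 1  2->1 ok
  [11] z  {2,3}  => 2  1->2 ok
  [12] x  {1}  => 1  2->1 ok
  [13] z  {2,3}  => 3  1->3 ok
  [14] y  {0}  => 0  3->0 ok
  [15] y  {0}  => 0  0->0 ok
  [16] z  {2,3}  => 3  0->3 ok
  [17] z  {2,3}  => 3  3->3 ok
  [18] y  {0}  => 0  3->0 ok
  [19] z  {2,3}  => 3  0->3 ok
  [20] y  {0}  => 0  3->0 ok
  [21] z  {2,3}  => 2  0->2 ok
  [22] z  {2,3}  => 3  2->3 ok
  [23] y  {0}  => 0  3->0 ok
  [24] y  {0}  => 0  0->0 ok
  [25] y  {0}  => 0  0->0 ok
  [26] y  {0}  => 0  0->0 ok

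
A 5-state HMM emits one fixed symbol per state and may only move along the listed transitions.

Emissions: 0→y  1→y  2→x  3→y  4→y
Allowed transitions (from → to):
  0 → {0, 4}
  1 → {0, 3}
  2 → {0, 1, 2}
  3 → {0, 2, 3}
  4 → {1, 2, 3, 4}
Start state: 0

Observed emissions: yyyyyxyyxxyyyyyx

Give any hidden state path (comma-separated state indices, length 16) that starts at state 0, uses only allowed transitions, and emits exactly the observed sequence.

  [0] y  {0,1,3,4}  => 0  start
  [1] y  {0,1,3,4}  => 4  0->4 ok
  [2] y  {0,1,3,4}  => 4  4->4 ok
  [3] y  {0,1,3,4}  => 4  4->4 ok
  [4] y  {0,1,3,4}  => 3  4->3 ok
  [5] x  {2}  => 2  3->2 ok
  [6] y  {0,1,3,4}  => 0  2->0 ok
  [7] y  {0,1,3,4}  => 4  0->4 ok
  [8] x  {2}  => 2  4->2 ok
  [9] x  {2}  => 2  2->2 ok
  [10] y  {0,1,3,4}  => 1  2->1 ok
  [11] y  {0,1,3,4}  => 0  1->0 ok
  [12] y  {0,1,3,4}  => 0  0->0 ok
  [13] y  {0,1,3,4}  => 0  0->0 ok
  [14] y  {0,1,3,4}  => 4  0->4 ok
  [15] x  {2}  => 2  4->2 ok

0,4,4,4,3,2,0,4,2,2,1,0,0,0,4,2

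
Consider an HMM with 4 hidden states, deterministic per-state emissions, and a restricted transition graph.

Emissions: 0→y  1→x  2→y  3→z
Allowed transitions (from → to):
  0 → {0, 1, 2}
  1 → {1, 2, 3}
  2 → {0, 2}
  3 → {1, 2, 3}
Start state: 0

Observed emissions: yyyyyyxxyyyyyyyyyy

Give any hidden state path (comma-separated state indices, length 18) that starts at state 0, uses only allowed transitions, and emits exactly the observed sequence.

0,0,2,2,0,0,1,1,2,2,0,2,2,2,0,2,0,2

  0: obs=y cand={0,2} pick 0 [start]
  1: obs=y cand={0,2} pick 0 [0->0 ok]
  2: obs=y cand={0,2} pick 2 [0->2 ok]
  3: obs=y cand={0,2} pick 2 [2->2 ok]
  4: obs=y cand={0,2} pick 0 [2->0 ok]
  5: obs=y cand={0,2} pick 0 [0->0 ok]
  6: obs=x cand={1} pick 1 [0->1 ok]
  7: obs=x cand={1} pick 1 [1->1 ok]
  8: obs=y cand={0,2} pick 2 [1->2 ok]
  9: obs=y cand={0,2} pick 2 [2->2 ok]
  10: obs=y cand={0,2} pick 0 [2->0 ok]
  11: obs=y cand={0,2} pick 2 [0->2 ok]
  12: obs=y cand={0,2} pick 2 [2->2 ok]
  13: obs=y cand={0,2} pick 2 [2->2 ok]
  14: obs=y cand={0,2} pick 0 [2->0 ok]
  15: obs=y cand={0,2} pick 2 [0->2 ok]
  16: obs=y cand={0,2} pick 0 [2->0 ok]
  17: obs=y cand={0,2} pick 2 [0->2 ok]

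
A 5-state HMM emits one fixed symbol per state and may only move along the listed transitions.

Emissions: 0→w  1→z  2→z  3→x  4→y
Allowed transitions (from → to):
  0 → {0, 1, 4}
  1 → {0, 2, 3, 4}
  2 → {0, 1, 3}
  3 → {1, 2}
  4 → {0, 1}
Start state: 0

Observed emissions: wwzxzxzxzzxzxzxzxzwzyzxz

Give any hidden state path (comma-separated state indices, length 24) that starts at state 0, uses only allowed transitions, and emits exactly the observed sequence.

0,0,1,3,1,3,2,3,2,1,3,2,3,2,3,1,3,2,0,1,4,1,3,2

  0: obs=w cand={0} pick 0 [start]
  1: obs=w cand={0} pick 0 [0->0 ok]
  2: obs=z cand={1,2} pick 1 [0->1 ok]
  3: obs=x cand={3} pick 3 [1->3 ok]
  4: obs=z cand={1,2} pick 1 [3->1 ok]
  5: obs=x cand={3} pick 3 [1->3 ok]
  6: obs=z cand={1,2} pick 2 [3->2 ok]
  7: obs=x cand={3} pick 3 [2->3 ok]
  8: obs=z cand={1,2} pick 2 [3->2 ok]
  9: obs=z cand={1,2} pick 1 [2->1 ok]
  10: obs=x cand={3} pick 3 [1->3 ok]
  11: obs=z cand={1,2} pick 2 [3->2 ok]
  12: obs=x cand={3} pick 3 [2->3 ok]
  13: obs=z cand={1,2} pick 2 [3->2 ok]
  14: obs=x cand={3} pick 3 [2->3 ok]
  15: obs=z cand={1,2} pick 1 [3->1 ok]
  16: obs=x cand={3} pick 3 [1->3 ok]
  17: obs=z cand={1,2} pick 2 [3->2 ok]
  18: obs=w cand={0} pick 0 [2->0 ok]
  19: obs=z cand={1,2} pick 1 [0->1 ok]
  20: obs=y cand={4} pick 4 [1->4 ok]
  21: obs=z cand={1,2} pick 1 [4->1 ok]
  22: obs=x cand={3} pick 3 [1->3 ok]
  23: obs=z cand={1,2} pick 2 [3->2 ok]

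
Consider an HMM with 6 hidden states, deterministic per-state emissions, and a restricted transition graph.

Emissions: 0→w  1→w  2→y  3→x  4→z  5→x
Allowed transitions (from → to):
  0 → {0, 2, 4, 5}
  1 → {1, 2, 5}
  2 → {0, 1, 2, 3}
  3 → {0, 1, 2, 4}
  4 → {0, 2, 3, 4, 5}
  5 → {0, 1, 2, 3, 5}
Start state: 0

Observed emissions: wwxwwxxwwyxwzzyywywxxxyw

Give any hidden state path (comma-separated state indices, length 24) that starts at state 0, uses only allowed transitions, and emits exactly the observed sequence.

0,0,5,1,1,5,3,1,1,2,3,0,4,4,2,2,1,2,1,5,5,3,2,0

  t0 'w' -> {0,1}, take 0 (start)
  t1 'w' -> {0,1}, take 0 (0->0 ok)
  t2 'x' -> {3,5}, take 5 (0->5 ok)
  t3 'w' -> {0,1}, take 1 (5->1 ok)
  t4 'w' -> {0,1}, take 1 (1->1 ok)
  t5 'x' -> {3,5}, take 5 (1->5 ok)
  t6 'x' -> {3,5}, take 3 (5->3 ok)
  t7 'w' -> {0,1}, take 1 (3->1 ok)
  t8 'w' -> {0,1}, take 1 (1->1 ok)
  t9 'y' -> {2}, take 2 (1->2 ok)
  t10 'x' -> {3,5}, take 3 (2->3 ok)
  t11 'w' -> {0,1}, take 0 (3->0 ok)
  t12 'z' -> {4}, take 4 (0->4 ok)
  t13 'z' -> {4}, take 4 (4->4 ok)
  t14 'y' -> {2}, take 2 (4->2 ok)
  t15 'y' -> {2}, take 2 (2->2 ok)
  t16 'w' -> {0,1}, take 1 (2->1 ok)
  t17 'y' -> {2}, take 2 (1->2 ok)
  t18 'w' -> {0,1}, take 1 (2->1 ok)
  t19 'x' -> {3,5}, take 5 (1->5 ok)
  t20 'x' -> {3,5}, take 5 (5->5 ok)
  t21 'x' -> {3,5}, take 3 (5->3 ok)
  t22 'y' -> {2}, take 2 (3->2 ok)
  t23 'w' -> {0,1}, take 0 (2->0 ok)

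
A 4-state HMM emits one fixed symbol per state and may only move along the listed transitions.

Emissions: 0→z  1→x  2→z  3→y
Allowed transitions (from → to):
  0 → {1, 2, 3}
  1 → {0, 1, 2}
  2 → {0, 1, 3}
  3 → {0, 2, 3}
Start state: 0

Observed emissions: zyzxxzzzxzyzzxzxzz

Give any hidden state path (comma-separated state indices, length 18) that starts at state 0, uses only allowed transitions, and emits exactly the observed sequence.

  t0 'z' -> {0,2}, take 0 (start)
  t1 'y' -> {3}, take 3 (0->3 ok)
  t2 'z' -> {0,2}, take 2 (3->2 ok)
  t3 'x' -> {1}, take 1 (2->1 ok)
  t4 'x' -> {1}, take 1 (1->1 ok)
  t5 'z' -> {0,2}, take 2 (1->2 ok)
  t6 'z' -> {0,2}, take 0 (2->0 ok)
  t7 'z' -> {0,2}, take 2 (0->2 ok)
  t8 'x' -> {1}, take 1 (2->1 ok)
  t9 'z' -> {0,2}, take 0 (1->0 ok)
  t10 'y' -> {3}, take 3 (0->3 ok)
  t11 'z' -> {0,2}, take 0 (3->0 ok)
  t12 'z' -> {0,2}, take 2 (0->2 ok)
  t13 'x' -> {1}, take 1 (2->1 ok)
  t14 'z' -> {0,2}, take 0 (1->0 ok)
  t15 'x' -> {1}, take 1 (0->1 ok)
  t16 'z' -> {0,2}, take 0 (1->0 ok)
  t17 'z' -> {0,2}, take 2 (0->2 ok)

0,3,2,1,1,2,0,2,1,0,3,0,2,1,0,1,0,2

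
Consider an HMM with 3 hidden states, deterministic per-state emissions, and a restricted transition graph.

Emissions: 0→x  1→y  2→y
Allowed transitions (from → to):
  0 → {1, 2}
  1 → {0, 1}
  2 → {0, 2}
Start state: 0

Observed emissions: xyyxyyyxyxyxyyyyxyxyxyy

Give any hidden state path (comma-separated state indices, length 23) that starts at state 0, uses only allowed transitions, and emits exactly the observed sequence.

0,1,1,0,1,1,1,0,2,0,1,0,1,1,1,1,0,2,0,2,0,2,2

  [0] x  {0}  => 0  start
  [1] y  {1,2}  => 1  0->1 ok
  [2] y  {1,2}  => 1  1->1 ok
  [3] x  {0}  => 0  1->0 ok
  [4] y  {1,2}  => 1  0->1 ok
  [5] y  {1,2}  => 1  1->1 ok
  [6] y  {1,2}  => 1  1->1 ok
  [7] x  {0}  => 0  1->0 ok
  [8] y  {1,2}  => 2  0->2 ok
  [9] x  {0}  => 0  2->0 ok
  [10] y  {1,2}  => 1  0->1 ok
  [11] x  {0}  => 0  1->0 ok
  [12] y  {1,2}  => 1  0->1 ok
  [13] y  {1,2}  => 1  1->1 ok
  [14] y  {1,2}  => 1  1->1 ok
  [15] y  {1,2}  => 1  1->1 ok
  [16] x  {0}  => 0  1->0 ok
  [17] y  {1,2}  => 2  0->2 ok
  [18] x  {0}  => 0  2->0 ok
  [19] y  {1,2}  => 2  0->2 ok
  [20] x  {0}  => 0  2->0 ok
  [21] y  {1,2}  => 2  0->2 ok
  [22] y  {1,2}  => 2  2->2 ok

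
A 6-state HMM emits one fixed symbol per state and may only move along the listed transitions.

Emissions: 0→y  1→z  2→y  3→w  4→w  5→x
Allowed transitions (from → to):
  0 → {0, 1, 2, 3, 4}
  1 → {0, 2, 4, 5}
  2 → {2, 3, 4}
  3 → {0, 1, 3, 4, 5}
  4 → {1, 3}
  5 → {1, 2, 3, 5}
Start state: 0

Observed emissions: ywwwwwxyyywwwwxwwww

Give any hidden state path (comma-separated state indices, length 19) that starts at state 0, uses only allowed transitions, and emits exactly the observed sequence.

  pos 0: y in {0,2}, choose 0; start
  pos 1: w in {3,4}, choose 3; 0->3 ok
  pos 2: w in {3,4}, choose 4; 3->4 ok
  pos 3: w in {3,4}, choose 3; 4->3 ok
  pos 4: w in {3,4}, choose 3; 3->3 ok
  pos 5: w in {3,4}, choose 3; 3->3 ok
  pos 6: x in {5}, choose 5; 3->5 ok
  pos 7: y in {0,2}, choose 2; 5->2 ok
  pos 8: y in {0,2}, choose 2; 2->2 ok
  pos 9: y in {0,2}, choose 2; 2->2 ok
  pos 10: w in {3,4}, choose 4; 2->4 ok
  pos 11: w in {3,4}, choose 3; 4->3 ok
  pos 12: w in {3,4}, choose 4; 3->4 ok
  pos 13: w in {3,4}, choose 3; 4->3 ok
  pos 14: x in {5}, choose 5; 3->5 ok
  pos 15: w in {3,4}, choose 3; 5->3 ok
  pos 16: w in {3,4}, choose 4; 3->4 ok
  pos 17: w in {3,4}, choose 3; 4->3 ok
  pos 18: w in {3,4}, choose 4; 3->4 ok

0,3,4,3,3,3,5,2,2,2,4,3,4,3,5,3,4,3,4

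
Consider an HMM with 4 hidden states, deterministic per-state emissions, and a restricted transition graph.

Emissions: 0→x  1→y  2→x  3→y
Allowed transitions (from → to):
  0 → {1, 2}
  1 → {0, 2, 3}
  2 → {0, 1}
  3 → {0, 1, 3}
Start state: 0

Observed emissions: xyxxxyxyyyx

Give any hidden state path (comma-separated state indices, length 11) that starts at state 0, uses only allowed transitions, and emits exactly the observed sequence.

  pos 0: x in {0,2}, choose 0; start
  pos 1: y in {1,3}, choose 1; 0->1 ok
  pos 2: x in {0,2}, choose 2; 1->2 ok
  pos 3: x in {0,2}, choose 0; 2->0 ok
  pos 4: x in {0,2}, choose 2; 0->2 ok
  pos 5: y in {1,3}, choose 1; 2->1 ok
  pos 6: x in {0,2}, choose 0; 1->0 ok
  pos 7: y in {1,3}, choose 1; 0->1 ok
  pos 8: y in {1,3}, choose 3; 1->3 ok
  pos 9: y in {1,3}, choose 1; 3->1 ok
  pos 10: x in {0,2}, choose 2; 1->2 ok

0,1,2,0,2,1,0,1,3,1,2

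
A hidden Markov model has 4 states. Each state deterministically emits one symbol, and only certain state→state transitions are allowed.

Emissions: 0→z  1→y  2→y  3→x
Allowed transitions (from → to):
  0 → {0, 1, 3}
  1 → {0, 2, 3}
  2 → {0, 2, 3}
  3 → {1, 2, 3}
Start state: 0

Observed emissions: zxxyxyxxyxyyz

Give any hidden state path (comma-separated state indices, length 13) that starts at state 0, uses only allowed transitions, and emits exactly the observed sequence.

  0: obs=z cand={0} pick 0 [start]
  1: obs=x cand={3} pick 3 [0->3 ok]
  2: obs=x cand={3} pick 3 [3->3 ok]
  3: obs=y cand={1,2} pick 1 [3->1 ok]
  4: obs=x cand={3} pick 3 [1->3 ok]
  5: obs=y cand={1,2} pick 1 [3->1 ok]
  6: obs=x cand={3} pick 3 [1->3 ok]
  7: obs=x cand={3} pick 3 [3->3 ok]
  8: obs=y cand={1,2} pick 2 [3->2 ok]
  9: obs=x cand={3} pick 3 [2->3 ok]
  10: obs=y cand={1,2} pick 1 [3->1 ok]
  11: obs=y cand={1,2} pick 2 [1->2 ok]
  12: obs=z cand={0} pick 0 [2->0 ok]

0,3,3,1,3,1,3,3,2,3,1,2,0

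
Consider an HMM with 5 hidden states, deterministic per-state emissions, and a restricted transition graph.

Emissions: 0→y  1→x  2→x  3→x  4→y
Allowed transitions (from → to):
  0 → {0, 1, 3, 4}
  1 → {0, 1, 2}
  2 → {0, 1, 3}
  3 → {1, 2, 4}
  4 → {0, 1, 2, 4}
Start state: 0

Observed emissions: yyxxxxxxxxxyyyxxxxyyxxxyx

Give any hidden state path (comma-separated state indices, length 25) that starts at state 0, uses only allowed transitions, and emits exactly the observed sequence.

  t0 'y' -> {0,4}, take 0 (start)
  t1 'y' -> {0,4}, take 0 (0->0 ok)
  t2 'x' -> {1,2,3}, take 1 (0->1 ok)
  t3 'x' -> {1,2,3}, take 1 (1->1 ok)
  t4 'x' -> {1,2,3}, take 2 (1->2 ok)
  t5 'x' -> {1,2,3}, take 1 (2->1 ok)
  t6 'x' -> {1,2,3}, take 2 (1->2 ok)
  t7 'x' -> {1,2,3}, take 3 (2->3 ok)
  t8 'x' -> {1,2,3}, take 1 (3->1 ok)
  t9 'x' -> {1,2,3}, take 2 (1->2 ok)
  t10 'x' -> {1,2,3}, take 3 (2->3 ok)
  t11 'y' -> {0,4}, take 4 (3->4 ok)
  t12 'y' -> {0,4}, take 0 (4->0 ok)
  t13 'y' -> {0,4}, take 4 (0->4 ok)
  t14 'x' -> {1,2,3}, take 1 (4->1 ok)
  t15 'x' -> {1,2,3}, take 2 (1->2 ok)
  t16 'x' -> {1,2,3}, take 3 (2->3 ok)
  t17 'x' -> {1,2,3}, take 2 (3->2 ok)
  t18 'y' -> {0,4}, take 0 (2->0 ok)
  t19 'y' -> {0,4}, take 0 (0->0 ok)
  t20 'x' -> {1,2,3}, take 3 (0->3 ok)
  t21 'x' -> {1,2,3}, take 1 (3->1 ok)
  t22 'x' -> {1,2,3}, take 2 (1->2 ok)
  t23 'y' -> {0,4}, take 0 (2->0 ok)
  t24 'x' -> {1,2,3}, take 3 (0->3 ok)

0,0,1,1,2,1,2,3,1,2,3,4,0,4,1,2,3,2,0,0,3,1,2,0,3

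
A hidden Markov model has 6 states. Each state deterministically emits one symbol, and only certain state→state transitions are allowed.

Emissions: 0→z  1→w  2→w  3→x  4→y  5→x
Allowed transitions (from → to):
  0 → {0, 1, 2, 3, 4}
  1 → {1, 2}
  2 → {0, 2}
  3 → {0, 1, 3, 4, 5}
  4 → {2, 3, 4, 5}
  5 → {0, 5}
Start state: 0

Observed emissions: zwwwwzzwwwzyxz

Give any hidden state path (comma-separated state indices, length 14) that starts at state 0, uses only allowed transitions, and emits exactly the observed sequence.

  t0 'z' -> {0}, take 0 (start)
  t1 'w' -> {1,2}, take 1 (0->1 ok)
  t2 'w' -> {1,2}, take 1 (1->1 ok)
  t3 'w' -> {1,2}, take 1 (1->1 ok)
  t4 'w' -> {1,2}, take 2 (1->2 ok)
  t5 'z' -> {0}, take 0 (2->0 ok)
  t6 'z' -> {0}, take 0 (0->0 ok)
  t7 'w' -> {1,2}, take 2 (0->2 ok)
  t8 'w' -> {1,2}, take 2 (2->2 ok)
  t9 'w' -> {1,2}, take 2 (2->2 ok)
  t10 'z' -> {0}, take 0 (2->0 ok)
  t11 'y' -> {4}, take 4 (0->4 ok)
  t12 'x' -> {3,5}, take 5 (4->5 ok)
  t13 'z' -> {0}, take 0 (5->0 ok)

0,1,1,1,2,0,0,2,2,2,0,4,5,0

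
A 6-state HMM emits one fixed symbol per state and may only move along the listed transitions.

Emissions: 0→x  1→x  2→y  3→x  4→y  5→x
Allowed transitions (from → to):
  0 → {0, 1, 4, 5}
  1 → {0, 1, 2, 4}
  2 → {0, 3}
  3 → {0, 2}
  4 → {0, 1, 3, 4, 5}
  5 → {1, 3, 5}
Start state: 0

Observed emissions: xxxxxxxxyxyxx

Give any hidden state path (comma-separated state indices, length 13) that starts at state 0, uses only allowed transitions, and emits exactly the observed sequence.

0,5,3,0,5,5,1,1,2,3,2,0,5

  t0 'x' -> {0,1,3,5}, take 0 (start)
  t1 'x' -> {0,1,3,5}, take 5 (0->5 ok)
  t2 'x' -> {0,1,3,5}, take 3 (5->3 ok)
  t3 'x' -> {0,1,3,5}, take 0 (3->0 ok)
  t4 'x' -> {0,1,3,5}, take 5 (0->5 ok)
  t5 'x' -> {0,1,3,5}, take 5 (5->5 ok)
  t6 'x' -> {0,1,3,5}, take 1 (5->1 ok)
  t7 'x' -> {0,1,3,5}, take 1 (1->1 ok)
  t8 'y' -> {2,4}, take 2 (1->2 ok)
  t9 'x' -> {0,1,3,5}, take 3 (2->3 ok)
  t10 'y' -> {2,4}, take 2 (3->2 ok)
  t11 'x' -> {0,1,3,5}, take 0 (2->0 ok)
  t12 'x' -> {0,1,3,5}, take 5 (0->5 ok)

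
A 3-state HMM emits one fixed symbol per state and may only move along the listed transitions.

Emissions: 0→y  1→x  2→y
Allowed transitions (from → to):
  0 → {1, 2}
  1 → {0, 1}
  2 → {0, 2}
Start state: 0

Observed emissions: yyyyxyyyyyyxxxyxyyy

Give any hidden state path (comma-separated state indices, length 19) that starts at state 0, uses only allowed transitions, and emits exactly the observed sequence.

0,2,2,0,1,0,2,2,2,2,0,1,1,1,0,1,0,2,0

  0: obs=y cand={0,2} pick 0 [start]
  1: obs=y cand={0,2} pick 2 [0->2 ok]
  2: obs=y cand={0,2} pick 2 [2->2 ok]
  3: obs=y cand={0,2} pick 0 [2->0 ok]
  4: obs=x cand={1} pick 1 [0->1 ok]
  5: obs=y cand={0,2} pick 0 [1->0 ok]
  6: obs=y cand={0,2} pick 2 [0->2 ok]
  7: obs=y cand={0,2} pick 2 [2->2 ok]
  8: obs=y cand={0,2} pick 2 [2->2 ok]
  9: obs=y cand={0,2} pick 2 [2->2 ok]
  10: obs=y cand={0,2} pick 0 [2->0 ok]
  11: obs=x cand={1} pick 1 [0->1 ok]
  12: obs=x cand={1} pick 1 [1->1 ok]
  13: obs=x cand={1} pick 1 [1->1 ok]
  14: obs=y cand={0,2} pick 0 [1->0 ok]
  15: obs=x cand={1} pick 1 [0->1 ok]
  16: obs=y cand={0,2} pick 0 [1->0 ok]
  17: obs=y cand={0,2} pick 2 [0->2 ok]
  18: obs=y cand={0,2} pick 0 [2->0 ok]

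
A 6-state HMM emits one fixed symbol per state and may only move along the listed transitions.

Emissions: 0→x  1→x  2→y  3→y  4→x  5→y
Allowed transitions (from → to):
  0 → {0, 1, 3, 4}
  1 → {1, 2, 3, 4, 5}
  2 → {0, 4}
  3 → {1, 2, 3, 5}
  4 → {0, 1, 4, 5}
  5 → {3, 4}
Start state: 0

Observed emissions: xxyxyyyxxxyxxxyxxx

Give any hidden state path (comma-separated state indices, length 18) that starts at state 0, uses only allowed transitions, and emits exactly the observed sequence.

0,0,3,1,5,3,5,4,4,1,3,1,4,1,2,0,1,1

  pos 0: x in {0,1,4}, choose 0; start
  pos 1: x in {0,1,4}, choose 0; 0->0 ok
  pos 2: y in {2,3,5}, choose 3; 0->3 ok
  pos 3: x in {0,1,4}, choose 1; 3->1 ok
  pos 4: y in {2,3,5}, choose 5; 1->5 ok
  pos 5: y in {2,3,5}, choose 3; 5->3 ok
  pos 6: y in {2,3,5}, choose 5; 3->5 ok
  pos 7: x in {0,1,4}, choose 4; 5->4 ok
  pos 8: x in {0,1,4}, choose 4; 4->4 ok
  pos 9: x in {0,1,4}, choose 1; 4->1 ok
  pos 10: y in {2,3,5}, choose 3; 1->3 ok
  pos 11: x in {0,1,4}, choose 1; 3->1 ok
  pos 12: x in {0,1,4}, choose 4; 1->4 ok
  pos 13: x in {0,1,4}, choose 1; 4->1 ok
  pos 14: y in {2,3,5}, choose 2; 1->2 ok
  pos 15: x in {0,1,4}, choose 0; 2->0 ok
  pos 16: x in {0,1,4}, choose 1; 0->1 ok
  pos 17: x in {0,1,4}, choose 1; 1->1 ok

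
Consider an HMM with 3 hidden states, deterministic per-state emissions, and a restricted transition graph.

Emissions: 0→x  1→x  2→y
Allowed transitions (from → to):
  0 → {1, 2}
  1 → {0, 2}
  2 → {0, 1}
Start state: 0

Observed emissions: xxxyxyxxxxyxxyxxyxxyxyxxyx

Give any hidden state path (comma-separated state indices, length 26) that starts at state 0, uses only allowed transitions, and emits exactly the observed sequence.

0,1,0,2,0,2,1,0,1,0,2,0,1,2,0,1,2,1,0,2,0,2,0,1,2,1

  [0] x  {0,1}  => 0  start
  [1] x  {0,1}  => 1  0->1 ok
  [2] x  {0,1}  => 0  1->0 ok
  [3] y  {2}  => 2  0->2 ok
  [4] x  {0,1}  => 0  2->0 ok
  [5] y  {2}  => 2  0->2 ok
  [6] x  {0,1}  => 1  2->1 ok
  [7] x  {0,1}  => 0  1->0 ok
  [8] x  {0,1}  => 1  0->1 ok
  [9] x  {0,1}  => 0  1->0 ok
  [10] y  {2}  => 2  0->2 ok
  [11] x  {0,1}  => 0  2->0 ok
  [12] x  {0,1}  => 1  0->1 ok
  [13] y  {2}  => 2  1->2 ok
  [14] x  {0,1}  => 0  2->0 ok
  [15] x  {0,1}  => 1  0->1 ok
  [16] y  {2}  => 2  1->2 ok
  [17] x  {0,1}  => 1  2->1 ok
  [18] x  {0,1}  => 0  1->0 ok
  [19] y  {2}  => 2  0->2 ok
  [20] x  {0,1}  => 0  2->0 ok
  [21] y  {2}  => 2  0->2 ok
  [22] x  {0,1}  => 0  2->0 ok
  [23] x  {0,1}  => 1  0->1 ok
  [24] y  {2}  => 2  1->2 ok
  [25] x  {0,1}  => 1  2->1 ok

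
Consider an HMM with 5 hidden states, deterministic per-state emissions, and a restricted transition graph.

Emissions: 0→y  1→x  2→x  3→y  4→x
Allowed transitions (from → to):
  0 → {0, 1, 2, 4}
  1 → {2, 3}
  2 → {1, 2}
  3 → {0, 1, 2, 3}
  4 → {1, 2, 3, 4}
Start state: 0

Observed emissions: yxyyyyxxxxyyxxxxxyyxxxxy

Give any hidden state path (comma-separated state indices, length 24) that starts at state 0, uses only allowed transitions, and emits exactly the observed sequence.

0,1,3,3,3,0,4,4,4,4,3,3,1,2,1,2,1,3,0,1,2,2,1,3

  t0 'y' -> {0,3}, take 0 (start)
  t1 'x' -> {1,2,4}, take 1 (0->1 ok)
  t2 'y' -> {0,3}, take 3 (1->3 ok)
  t3 'y' -> {0,3}, take 3 (3->3 ok)
  t4 'y' -> {0,3}, take 3 (3->3 ok)
  t5 'y' -> {0,3}, take 0 (3->0 ok)
  t6 'x' -> {1,2,4}, take 4 (0->4 ok)
  t7 'x' -> {1,2,4}, take 4 (4->4 ok)
  t8 'x' -> {1,2,4}, take 4 (4->4 ok)
  t9 'x' -> {1,2,4}, take 4 (4->4 ok)
  t10 'y' -> {0,3}, take 3 (4->3 ok)
  t11 'y' -> {0,3}, take 3 (3->3 ok)
  t12 'x' -> {1,2,4}, take 1 (3->1 ok)
  t13 'x' -> {1,2,4}, take 2 (1->2 ok)
  t14 'x' -> {1,2,4}, take 1 (2->1 ok)
  t15 'x' -> {1,2,4}, take 2 (1->2 ok)
  t16 'x' -> {1,2,4}, take 1 (2->1 ok)
  t17 'y' -> {0,3}, take 3 (1->3 ok)
  t18 'y' -> {0,3}, take 0 (3->0 ok)
  t19 'x' -> {1,2,4}, take 1 (0->1 ok)
  t20 'x' -> {1,2,4}, take 2 (1->2 ok)
  t21 'x' -> {1,2,4}, take 2 (2->2 ok)
  t22 'x' -> {1,2,4}, take 1 (2->1 ok)
  t23 'y' -> {0,3}, take 3 (1->3 ok)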